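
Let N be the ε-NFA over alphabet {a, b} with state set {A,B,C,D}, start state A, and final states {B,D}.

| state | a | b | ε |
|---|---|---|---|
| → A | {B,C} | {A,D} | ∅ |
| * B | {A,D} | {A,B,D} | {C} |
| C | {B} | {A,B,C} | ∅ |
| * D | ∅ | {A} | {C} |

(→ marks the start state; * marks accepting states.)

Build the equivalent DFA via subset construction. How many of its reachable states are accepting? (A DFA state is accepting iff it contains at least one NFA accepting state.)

3

Start state of the DFA: {A} (ε-closure of the NFA start).
{A} --a--> {B,C}  [new]
{A} --b--> {A,C,D}  [new]
{B,C} --a--> {A,B,C,D}  [new]
{B,C} --b--> {A,B,C,D}  [seen]
{A,C,D} --a--> {B,C}  [seen]
{A,C,D} --b--> {A,B,C,D}  [seen]
{A,B,C,D} --a--> {A,B,C,D}  [seen]
{A,B,C,D} --b--> {A,B,C,D}  [seen]
Reachable DFA states: {A}, {B,C}, {A,C,D}, {A,B,C,D}.
Accepting DFA states (contain an NFA accepting state): {B,C}, {A,C,D}, {A,B,C,D}.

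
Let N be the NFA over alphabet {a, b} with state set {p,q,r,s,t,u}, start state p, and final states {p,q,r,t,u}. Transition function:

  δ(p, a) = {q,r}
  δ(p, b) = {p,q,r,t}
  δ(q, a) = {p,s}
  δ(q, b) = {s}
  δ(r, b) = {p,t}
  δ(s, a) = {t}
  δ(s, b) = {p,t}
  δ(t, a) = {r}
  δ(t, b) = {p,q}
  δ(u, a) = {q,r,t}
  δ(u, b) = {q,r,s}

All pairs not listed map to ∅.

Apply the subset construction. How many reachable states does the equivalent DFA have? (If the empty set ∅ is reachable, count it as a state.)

10

Start state of the DFA: {p}.
{p} --a--> {q,r}  [new]
{p} --b--> {p,q,r,t}  [new]
{q,r} --a--> {p,s}  [new]
{q,r} --b--> {p,s,t}  [new]
{p,q,r,t} --a--> {p,q,r,s}  [new]
{p,q,r,t} --b--> {p,q,r,s,t}  [new]
{p,s} --a--> {q,r,t}  [new]
{p,s} --b--> {p,q,r,t}  [seen]
{p,s,t} --a--> {q,r,t}  [seen]
{p,s,t} --b--> {p,q,r,t}  [seen]
{p,q,r,s} --a--> {p,q,r,s,t}  [seen]
{p,q,r,s} --b--> {p,q,r,s,t}  [seen]
{p,q,r,s,t} --a--> {p,q,r,s,t}  [seen]
{p,q,r,s,t} --b--> {p,q,r,s,t}  [seen]
{q,r,t} --a--> {p,r,s}  [new]
{q,r,t} --b--> {p,q,s,t}  [new]
{p,r,s} --a--> {q,r,t}  [seen]
{p,r,s} --b--> {p,q,r,t}  [seen]
{p,q,s,t} --a--> {p,q,r,s,t}  [seen]
{p,q,s,t} --b--> {p,q,r,s,t}  [seen]
Reachable DFA states: {p}, {q,r}, {p,q,r,t}, {p,s}, {p,s,t}, {p,q,r,s}, {p,q,r,s,t}, {q,r,t}, {p,r,s}, {p,q,s,t}.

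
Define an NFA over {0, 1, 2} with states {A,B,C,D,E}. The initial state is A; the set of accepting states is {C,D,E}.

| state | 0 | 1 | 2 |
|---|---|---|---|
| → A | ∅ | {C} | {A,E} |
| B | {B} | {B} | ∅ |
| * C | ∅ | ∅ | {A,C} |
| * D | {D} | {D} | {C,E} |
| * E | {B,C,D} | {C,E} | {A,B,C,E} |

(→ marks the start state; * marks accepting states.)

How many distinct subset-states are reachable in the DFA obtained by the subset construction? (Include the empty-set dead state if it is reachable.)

11

Start state of the DFA: {A}.
{A} --0--> ∅  [new]
{A} --1--> {C}  [new]
{A} --2--> {A,E}  [new]
∅ --0--> ∅  [seen]
∅ --1--> ∅  [seen]
∅ --2--> ∅  [seen]
{C} --0--> ∅  [seen]
{C} --1--> ∅  [seen]
{C} --2--> {A,C}  [new]
{A,E} --0--> {B,C,D}  [new]
{A,E} --1--> {C,E}  [new]
{A,E} --2--> {A,B,C,E}  [new]
{A,C} --0--> ∅  [seen]
{A,C} --1--> {C}  [seen]
{A,C} --2--> {A,C,E}  [new]
{B,C,D} --0--> {B,D}  [new]
{B,C,D} --1--> {B,D}  [seen]
{B,C,D} --2--> {A,C,E}  [seen]
{C,E} --0--> {B,C,D}  [seen]
{C,E} --1--> {C,E}  [seen]
{C,E} --2--> {A,B,C,E}  [seen]
{A,B,C,E} --0--> {B,C,D}  [seen]
{A,B,C,E} --1--> {B,C,E}  [new]
{A,B,C,E} --2--> {A,B,C,E}  [seen]
{A,C,E} --0--> {B,C,D}  [seen]
{A,C,E} --1--> {C,E}  [seen]
{A,C,E} --2--> {A,B,C,E}  [seen]
{B,D} --0--> {B,D}  [seen]
{B,D} --1--> {B,D}  [seen]
{B,D} --2--> {C,E}  [seen]
{B,C,E} --0--> {B,C,D}  [seen]
{B,C,E} --1--> {B,C,E}  [seen]
{B,C,E} --2--> {A,B,C,E}  [seen]
Reachable DFA states: {A}, ∅, {C}, {A,E}, {A,C}, {B,C,D}, {C,E}, {A,B,C,E}, {A,C,E}, {B,D}, {B,C,E}.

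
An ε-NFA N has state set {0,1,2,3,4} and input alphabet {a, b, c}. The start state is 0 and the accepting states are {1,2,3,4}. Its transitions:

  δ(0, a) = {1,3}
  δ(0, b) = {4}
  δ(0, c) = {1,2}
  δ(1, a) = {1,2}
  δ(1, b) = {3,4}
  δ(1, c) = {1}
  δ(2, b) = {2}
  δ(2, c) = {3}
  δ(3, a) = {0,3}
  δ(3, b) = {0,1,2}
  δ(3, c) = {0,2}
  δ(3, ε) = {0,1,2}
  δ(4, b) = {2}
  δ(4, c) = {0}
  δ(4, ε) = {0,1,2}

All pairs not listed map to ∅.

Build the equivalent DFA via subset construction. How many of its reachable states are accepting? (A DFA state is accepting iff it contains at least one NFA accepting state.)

4

Start state of the DFA: {0} (ε-closure of the NFA start).
{0} --a--> {0,1,2,3}  [new]
{0} --b--> {0,1,2,4}  [new]
{0} --c--> {1,2}  [new]
{0,1,2,3} --a--> {0,1,2,3}  [seen]
{0,1,2,3} --b--> {0,1,2,3,4}  [new]
{0,1,2,3} --c--> {0,1,2,3}  [seen]
{0,1,2,4} --a--> {0,1,2,3}  [seen]
{0,1,2,4} --b--> {0,1,2,3,4}  [seen]
{0,1,2,4} --c--> {0,1,2,3}  [seen]
{1,2} --a--> {1,2}  [seen]
{1,2} --b--> {0,1,2,3,4}  [seen]
{1,2} --c--> {0,1,2,3}  [seen]
{0,1,2,3,4} --a--> {0,1,2,3}  [seen]
{0,1,2,3,4} --b--> {0,1,2,3,4}  [seen]
{0,1,2,3,4} --c--> {0,1,2,3}  [seen]
Reachable DFA states: {0}, {0,1,2,3}, {0,1,2,4}, {1,2}, {0,1,2,3,4}.
Accepting DFA states (contain an NFA accepting state): {0,1,2,3}, {0,1,2,4}, {1,2}, {0,1,2,3,4}.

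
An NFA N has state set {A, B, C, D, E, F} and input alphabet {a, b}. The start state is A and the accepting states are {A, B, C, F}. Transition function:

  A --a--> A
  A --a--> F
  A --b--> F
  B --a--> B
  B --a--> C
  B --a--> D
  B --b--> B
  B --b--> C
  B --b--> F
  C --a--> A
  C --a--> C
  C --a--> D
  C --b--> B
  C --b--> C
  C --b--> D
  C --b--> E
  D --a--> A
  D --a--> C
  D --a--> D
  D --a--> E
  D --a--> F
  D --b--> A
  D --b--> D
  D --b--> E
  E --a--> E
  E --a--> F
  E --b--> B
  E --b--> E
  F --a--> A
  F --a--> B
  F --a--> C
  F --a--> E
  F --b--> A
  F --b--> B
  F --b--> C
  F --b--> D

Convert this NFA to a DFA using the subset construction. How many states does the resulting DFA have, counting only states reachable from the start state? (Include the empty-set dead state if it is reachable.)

9

Start state of the DFA: {A}.
{A} --a--> {A, F}  [new]
{A} --b--> {F}  [new]
{A, F} --a--> {A, B, C, E, F}  [new]
{A, F} --b--> {A, B, C, D, F}  [new]
{F} --a--> {A, B, C, E}  [new]
{F} --b--> {A, B, C, D}  [new]
{A, B, C, E, F} --a--> {A, B, C, D, E, F}  [new]
{A, B, C, E, F} --b--> {A, B, C, D, E, F}  [seen]
{A, B, C, D, F} --a--> {A, B, C, D, E, F}  [seen]
{A, B, C, D, F} --b--> {A, B, C, D, E, F}  [seen]
{A, B, C, E} --a--> {A, B, C, D, E, F}  [seen]
{A, B, C, E} --b--> {B, C, D, E, F}  [new]
{A, B, C, D} --a--> {A, B, C, D, E, F}  [seen]
{A, B, C, D} --b--> {A, B, C, D, E, F}  [seen]
{A, B, C, D, E, F} --a--> {A, B, C, D, E, F}  [seen]
{A, B, C, D, E, F} --b--> {A, B, C, D, E, F}  [seen]
{B, C, D, E, F} --a--> {A, B, C, D, E, F}  [seen]
{B, C, D, E, F} --b--> {A, B, C, D, E, F}  [seen]
Reachable DFA states: {A}, {A, F}, {F}, {A, B, C, E, F}, {A, B, C, D, F}, {A, B, C, E}, {A, B, C, D}, {A, B, C, D, E, F}, {B, C, D, E, F}.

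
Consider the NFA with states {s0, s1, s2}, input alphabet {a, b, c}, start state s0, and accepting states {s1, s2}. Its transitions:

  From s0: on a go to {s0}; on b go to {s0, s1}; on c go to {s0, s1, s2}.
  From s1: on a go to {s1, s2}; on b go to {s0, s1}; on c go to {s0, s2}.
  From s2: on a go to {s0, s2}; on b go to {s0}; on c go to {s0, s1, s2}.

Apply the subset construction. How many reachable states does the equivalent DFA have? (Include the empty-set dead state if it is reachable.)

3

Start state of the DFA: {s0}.
{s0} --a--> {s0}  [seen]
{s0} --b--> {s0, s1}  [new]
{s0} --c--> {s0, s1, s2}  [new]
{s0, s1} --a--> {s0, s1, s2}  [seen]
{s0, s1} --b--> {s0, s1}  [seen]
{s0, s1} --c--> {s0, s1, s2}  [seen]
{s0, s1, s2} --a--> {s0, s1, s2}  [seen]
{s0, s1, s2} --b--> {s0, s1}  [seen]
{s0, s1, s2} --c--> {s0, s1, s2}  [seen]
Reachable DFA states: {s0}, {s0, s1}, {s0, s1, s2}.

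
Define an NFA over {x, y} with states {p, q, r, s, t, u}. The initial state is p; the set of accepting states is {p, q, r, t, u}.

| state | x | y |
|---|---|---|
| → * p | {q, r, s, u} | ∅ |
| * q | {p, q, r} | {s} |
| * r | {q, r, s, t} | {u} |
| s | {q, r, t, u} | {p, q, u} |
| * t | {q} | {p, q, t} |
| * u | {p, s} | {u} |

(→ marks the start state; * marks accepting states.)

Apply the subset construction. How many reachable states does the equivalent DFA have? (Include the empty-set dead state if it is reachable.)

6

Start state of the DFA: {p}.
{p} --x--> {q, r, s, u}  [new]
{p} --y--> ∅  [new]
{q, r, s, u} --x--> {p, q, r, s, t, u}  [new]
{q, r, s, u} --y--> {p, q, s, u}  [new]
∅ --x--> ∅  [seen]
∅ --y--> ∅  [seen]
{p, q, r, s, t, u} --x--> {p, q, r, s, t, u}  [seen]
{p, q, r, s, t, u} --y--> {p, q, s, t, u}  [new]
{p, q, s, u} --x--> {p, q, r, s, t, u}  [seen]
{p, q, s, u} --y--> {p, q, s, u}  [seen]
{p, q, s, t, u} --x--> {p, q, r, s, t, u}  [seen]
{p, q, s, t, u} --y--> {p, q, s, t, u}  [seen]
Reachable DFA states: {p}, {q, r, s, u}, ∅, {p, q, r, s, t, u}, {p, q, s, u}, {p, q, s, t, u}.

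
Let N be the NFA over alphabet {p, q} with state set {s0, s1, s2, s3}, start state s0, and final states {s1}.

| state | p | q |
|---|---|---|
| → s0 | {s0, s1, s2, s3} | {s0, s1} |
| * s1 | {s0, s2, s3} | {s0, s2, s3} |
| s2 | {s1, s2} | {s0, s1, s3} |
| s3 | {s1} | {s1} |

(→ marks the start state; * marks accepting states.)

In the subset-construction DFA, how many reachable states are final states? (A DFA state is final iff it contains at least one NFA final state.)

2

Start state of the DFA: {s0}.
{s0} --p--> {s0, s1, s2, s3}  [new]
{s0} --q--> {s0, s1}  [new]
{s0, s1, s2, s3} --p--> {s0, s1, s2, s3}  [seen]
{s0, s1, s2, s3} --q--> {s0, s1, s2, s3}  [seen]
{s0, s1} --p--> {s0, s1, s2, s3}  [seen]
{s0, s1} --q--> {s0, s1, s2, s3}  [seen]
Reachable DFA states: {s0}, {s0, s1, s2, s3}, {s0, s1}.
Accepting DFA states (contain an NFA accepting state): {s0, s1, s2, s3}, {s0, s1}.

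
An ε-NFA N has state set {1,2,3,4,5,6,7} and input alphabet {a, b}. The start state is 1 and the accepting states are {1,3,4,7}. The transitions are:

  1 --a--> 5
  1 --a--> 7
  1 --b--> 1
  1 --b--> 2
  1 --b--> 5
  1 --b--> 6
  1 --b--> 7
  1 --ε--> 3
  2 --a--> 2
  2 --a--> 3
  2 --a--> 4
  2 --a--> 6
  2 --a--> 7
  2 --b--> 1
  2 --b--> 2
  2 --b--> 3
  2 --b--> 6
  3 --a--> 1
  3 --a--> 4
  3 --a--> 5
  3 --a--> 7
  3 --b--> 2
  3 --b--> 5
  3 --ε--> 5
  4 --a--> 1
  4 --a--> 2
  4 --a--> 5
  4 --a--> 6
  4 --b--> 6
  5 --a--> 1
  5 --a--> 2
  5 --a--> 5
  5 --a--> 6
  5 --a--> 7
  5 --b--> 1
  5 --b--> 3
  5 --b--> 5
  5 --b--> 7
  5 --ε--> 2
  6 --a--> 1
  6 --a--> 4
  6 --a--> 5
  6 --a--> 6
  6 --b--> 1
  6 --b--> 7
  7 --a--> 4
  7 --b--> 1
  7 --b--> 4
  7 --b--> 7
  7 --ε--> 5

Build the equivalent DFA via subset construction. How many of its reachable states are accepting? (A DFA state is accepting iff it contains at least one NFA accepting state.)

3

Start state of the DFA: {1,2,3,5} (ε-closure of the NFA start).
{1,2,3,5} --a--> {1,2,3,4,5,6,7}  [new]
{1,2,3,5} --b--> {1,2,3,5,6,7}  [new]
{1,2,3,4,5,6,7} --a--> {1,2,3,4,5,6,7}  [seen]
{1,2,3,4,5,6,7} --b--> {1,2,3,4,5,6,7}  [seen]
{1,2,3,5,6,7} --a--> {1,2,3,4,5,6,7}  [seen]
{1,2,3,5,6,7} --b--> {1,2,3,4,5,6,7}  [seen]
Reachable DFA states: {1,2,3,5}, {1,2,3,4,5,6,7}, {1,2,3,5,6,7}.
Accepting DFA states (contain an NFA accepting state): {1,2,3,5}, {1,2,3,4,5,6,7}, {1,2,3,5,6,7}.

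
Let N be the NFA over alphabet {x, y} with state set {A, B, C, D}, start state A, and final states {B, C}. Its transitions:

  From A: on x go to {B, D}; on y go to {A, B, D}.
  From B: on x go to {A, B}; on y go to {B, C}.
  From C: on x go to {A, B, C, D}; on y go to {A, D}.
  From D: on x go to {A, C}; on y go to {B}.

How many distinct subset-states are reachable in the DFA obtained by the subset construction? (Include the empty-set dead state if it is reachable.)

6

Start state of the DFA: {A}.
{A} --x--> {B, D}  [new]
{A} --y--> {A, B, D}  [new]
{B, D} --x--> {A, B, C}  [new]
{B, D} --y--> {B, C}  [new]
{A, B, D} --x--> {A, B, C, D}  [new]
{A, B, D} --y--> {A, B, C, D}  [seen]
{A, B, C} --x--> {A, B, C, D}  [seen]
{A, B, C} --y--> {A, B, C, D}  [seen]
{B, C} --x--> {A, B, C, D}  [seen]
{B, C} --y--> {A, B, C, D}  [seen]
{A, B, C, D} --x--> {A, B, C, D}  [seen]
{A, B, C, D} --y--> {A, B, C, D}  [seen]
Reachable DFA states: {A}, {B, D}, {A, B, D}, {A, B, C}, {B, C}, {A, B, C, D}.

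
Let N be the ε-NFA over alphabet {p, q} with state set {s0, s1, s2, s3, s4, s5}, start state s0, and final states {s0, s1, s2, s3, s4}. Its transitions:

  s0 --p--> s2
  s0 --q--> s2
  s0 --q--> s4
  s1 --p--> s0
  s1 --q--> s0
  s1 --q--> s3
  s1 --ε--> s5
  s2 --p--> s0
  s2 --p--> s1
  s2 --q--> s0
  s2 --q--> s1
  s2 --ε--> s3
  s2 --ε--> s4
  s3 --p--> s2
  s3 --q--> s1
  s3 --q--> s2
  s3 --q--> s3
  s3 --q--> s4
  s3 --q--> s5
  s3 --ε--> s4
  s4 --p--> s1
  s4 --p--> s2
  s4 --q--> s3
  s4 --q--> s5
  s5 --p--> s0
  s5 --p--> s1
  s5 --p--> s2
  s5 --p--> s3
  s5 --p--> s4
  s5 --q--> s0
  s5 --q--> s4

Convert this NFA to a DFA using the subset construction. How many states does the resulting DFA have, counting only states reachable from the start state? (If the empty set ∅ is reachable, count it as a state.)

3

Start state of the DFA: {s0} (ε-closure of the NFA start).
{s0} --p--> {s2, s3, s4}  [new]
{s0} --q--> {s2, s3, s4}  [seen]
{s2, s3, s4} --p--> {s0, s1, s2, s3, s4, s5}  [new]
{s2, s3, s4} --q--> {s0, s1, s2, s3, s4, s5}  [seen]
{s0, s1, s2, s3, s4, s5} --p--> {s0, s1, s2, s3, s4, s5}  [seen]
{s0, s1, s2, s3, s4, s5} --q--> {s0, s1, s2, s3, s4, s5}  [seen]
Reachable DFA states: {s0}, {s2, s3, s4}, {s0, s1, s2, s3, s4, s5}.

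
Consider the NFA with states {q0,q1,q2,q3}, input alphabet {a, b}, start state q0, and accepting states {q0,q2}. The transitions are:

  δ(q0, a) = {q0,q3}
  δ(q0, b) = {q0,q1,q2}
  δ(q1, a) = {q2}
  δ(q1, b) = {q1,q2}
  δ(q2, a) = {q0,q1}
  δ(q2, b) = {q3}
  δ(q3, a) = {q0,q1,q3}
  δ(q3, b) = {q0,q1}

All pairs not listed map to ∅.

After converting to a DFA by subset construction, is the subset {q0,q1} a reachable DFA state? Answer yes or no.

no

Start state of the DFA: {q0}.
{q0} --a--> {q0,q3}  [new]
{q0} --b--> {q0,q1,q2}  [new]
{q0,q3} --a--> {q0,q1,q3}  [new]
{q0,q3} --b--> {q0,q1,q2}  [seen]
{q0,q1,q2} --a--> {q0,q1,q2,q3}  [new]
{q0,q1,q2} --b--> {q0,q1,q2,q3}  [seen]
{q0,q1,q3} --a--> {q0,q1,q2,q3}  [seen]
{q0,q1,q3} --b--> {q0,q1,q2}  [seen]
{q0,q1,q2,q3} --a--> {q0,q1,q2,q3}  [seen]
{q0,q1,q2,q3} --b--> {q0,q1,q2,q3}  [seen]
Reachable DFA states: {q0}, {q0,q3}, {q0,q1,q2}, {q0,q1,q3}, {q0,q1,q2,q3}.
{q0,q1} is not among them.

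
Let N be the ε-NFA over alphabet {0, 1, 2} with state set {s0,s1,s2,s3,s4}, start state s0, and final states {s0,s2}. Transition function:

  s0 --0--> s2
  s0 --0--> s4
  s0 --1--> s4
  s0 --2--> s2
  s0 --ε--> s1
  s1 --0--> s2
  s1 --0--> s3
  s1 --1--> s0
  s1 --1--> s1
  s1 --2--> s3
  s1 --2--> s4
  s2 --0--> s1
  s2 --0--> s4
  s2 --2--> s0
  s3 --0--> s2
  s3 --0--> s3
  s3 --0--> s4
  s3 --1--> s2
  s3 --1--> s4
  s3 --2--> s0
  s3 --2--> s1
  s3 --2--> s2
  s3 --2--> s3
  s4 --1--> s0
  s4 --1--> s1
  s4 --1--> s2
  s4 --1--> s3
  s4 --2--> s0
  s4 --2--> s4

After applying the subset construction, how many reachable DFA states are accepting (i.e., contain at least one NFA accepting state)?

Start state of the DFA: {s0,s1} (ε-closure of the NFA start).
{s0,s1} --0--> {s2,s3,s4}  [new]
{s0,s1} --1--> {s0,s1,s4}  [new]
{s0,s1} --2--> {s2,s3,s4}  [seen]
{s2,s3,s4} --0--> {s1,s2,s3,s4}  [new]
{s2,s3,s4} --1--> {s0,s1,s2,s3,s4}  [new]
{s2,s3,s4} --2--> {s0,s1,s2,s3,s4}  [seen]
{s0,s1,s4} --0--> {s2,s3,s4}  [seen]
{s0,s1,s4} --1--> {s0,s1,s2,s3,s4}  [seen]
{s0,s1,s4} --2--> {s0,s1,s2,s3,s4}  [seen]
{s1,s2,s3,s4} --0--> {s1,s2,s3,s4}  [seen]
{s1,s2,s3,s4} --1--> {s0,s1,s2,s3,s4}  [seen]
{s1,s2,s3,s4} --2--> {s0,s1,s2,s3,s4}  [seen]
{s0,s1,s2,s3,s4} --0--> {s1,s2,s3,s4}  [seen]
{s0,s1,s2,s3,s4} --1--> {s0,s1,s2,s3,s4}  [seen]
{s0,s1,s2,s3,s4} --2--> {s0,s1,s2,s3,s4}  [seen]
Reachable DFA states: {s0,s1}, {s2,s3,s4}, {s0,s1,s4}, {s1,s2,s3,s4}, {s0,s1,s2,s3,s4}.
Accepting DFA states (contain an NFA accepting state): {s0,s1}, {s2,s3,s4}, {s0,s1,s4}, {s1,s2,s3,s4}, {s0,s1,s2,s3,s4}.

5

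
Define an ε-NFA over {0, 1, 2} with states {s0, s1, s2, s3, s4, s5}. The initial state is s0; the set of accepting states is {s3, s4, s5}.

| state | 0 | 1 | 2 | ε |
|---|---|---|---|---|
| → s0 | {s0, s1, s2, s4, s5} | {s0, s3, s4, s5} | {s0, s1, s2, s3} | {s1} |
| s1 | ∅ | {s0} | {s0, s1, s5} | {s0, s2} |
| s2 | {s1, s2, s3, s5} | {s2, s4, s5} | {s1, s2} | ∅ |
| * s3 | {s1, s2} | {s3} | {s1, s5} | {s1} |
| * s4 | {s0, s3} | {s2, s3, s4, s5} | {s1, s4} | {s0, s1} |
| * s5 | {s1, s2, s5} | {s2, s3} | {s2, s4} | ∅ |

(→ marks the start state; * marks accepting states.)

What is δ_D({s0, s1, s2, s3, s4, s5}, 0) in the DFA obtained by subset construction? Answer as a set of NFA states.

δ(s0,0) = {s0, s1, s2, s4, s5}; δ(s1,0) = ∅; δ(s2,0) = {s1, s2, s3, s5}; δ(s3,0) = {s1, s2}; δ(s4,0) = {s0, s3}; δ(s5,0) = {s1, s2, s5}.
Union: {s0, s1, s2, s3, s4, s5}.

{s0, s1, s2, s3, s4, s5}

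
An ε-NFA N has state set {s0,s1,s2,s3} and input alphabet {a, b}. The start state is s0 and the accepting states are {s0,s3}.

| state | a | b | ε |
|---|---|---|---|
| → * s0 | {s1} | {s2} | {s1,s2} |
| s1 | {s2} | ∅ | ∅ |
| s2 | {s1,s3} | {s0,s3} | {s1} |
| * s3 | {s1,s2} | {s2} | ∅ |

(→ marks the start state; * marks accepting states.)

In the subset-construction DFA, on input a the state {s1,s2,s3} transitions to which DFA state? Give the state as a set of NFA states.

{s1,s2,s3}

δ(s1,a) = {s2}; δ(s2,a) = {s1,s3}; δ(s3,a) = {s1,s2}.
Union: {s1,s2,s3}.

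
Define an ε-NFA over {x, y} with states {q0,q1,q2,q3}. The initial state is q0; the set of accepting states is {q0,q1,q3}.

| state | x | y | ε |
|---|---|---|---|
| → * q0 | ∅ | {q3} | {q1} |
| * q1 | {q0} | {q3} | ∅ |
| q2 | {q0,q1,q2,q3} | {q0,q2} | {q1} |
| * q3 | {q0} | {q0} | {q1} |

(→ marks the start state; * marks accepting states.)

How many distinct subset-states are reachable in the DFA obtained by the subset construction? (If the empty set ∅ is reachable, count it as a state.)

3

Start state of the DFA: {q0,q1} (ε-closure of the NFA start).
{q0,q1} --x--> {q0,q1}  [seen]
{q0,q1} --y--> {q1,q3}  [new]
{q1,q3} --x--> {q0,q1}  [seen]
{q1,q3} --y--> {q0,q1,q3}  [new]
{q0,q1,q3} --x--> {q0,q1}  [seen]
{q0,q1,q3} --y--> {q0,q1,q3}  [seen]
Reachable DFA states: {q0,q1}, {q1,q3}, {q0,q1,q3}.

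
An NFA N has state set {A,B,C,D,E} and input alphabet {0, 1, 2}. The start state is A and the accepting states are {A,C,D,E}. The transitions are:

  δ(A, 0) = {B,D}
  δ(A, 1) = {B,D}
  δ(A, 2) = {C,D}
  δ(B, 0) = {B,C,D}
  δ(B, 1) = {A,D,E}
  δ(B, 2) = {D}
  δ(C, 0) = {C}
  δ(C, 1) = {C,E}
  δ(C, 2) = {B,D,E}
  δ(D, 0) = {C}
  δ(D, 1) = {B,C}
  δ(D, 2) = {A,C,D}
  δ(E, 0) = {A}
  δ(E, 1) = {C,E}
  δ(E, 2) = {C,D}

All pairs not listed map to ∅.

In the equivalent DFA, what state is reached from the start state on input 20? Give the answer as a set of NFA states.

Start: {A}.
δ(A,2) = {C,D}.
Union: {C,D}.
After 2: {C,D}.
δ(C,0) = {C}; δ(D,0) = {C}.
Union: {C}.
After 0: {C}.

{C}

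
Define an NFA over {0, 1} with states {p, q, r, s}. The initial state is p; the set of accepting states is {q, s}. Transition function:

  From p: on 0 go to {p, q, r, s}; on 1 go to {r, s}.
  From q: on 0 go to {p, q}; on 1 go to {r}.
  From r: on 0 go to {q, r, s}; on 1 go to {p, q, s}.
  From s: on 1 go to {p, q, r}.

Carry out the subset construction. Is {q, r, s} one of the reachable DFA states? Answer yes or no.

Start state of the DFA: {p}.
{p} --0--> {p, q, r, s}  [new]
{p} --1--> {r, s}  [new]
{p, q, r, s} --0--> {p, q, r, s}  [seen]
{p, q, r, s} --1--> {p, q, r, s}  [seen]
{r, s} --0--> {q, r, s}  [new]
{r, s} --1--> {p, q, r, s}  [seen]
{q, r, s} --0--> {p, q, r, s}  [seen]
{q, r, s} --1--> {p, q, r, s}  [seen]
Reachable DFA states: {p}, {p, q, r, s}, {r, s}, {q, r, s}.
{q, r, s} is among them.

yes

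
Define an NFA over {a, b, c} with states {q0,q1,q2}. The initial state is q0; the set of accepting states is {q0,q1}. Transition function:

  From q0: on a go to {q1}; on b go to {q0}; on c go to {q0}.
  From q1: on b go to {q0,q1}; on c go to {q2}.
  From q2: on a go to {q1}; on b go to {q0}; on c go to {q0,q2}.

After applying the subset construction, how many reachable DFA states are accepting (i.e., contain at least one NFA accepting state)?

4

Start state of the DFA: {q0}.
{q0} --a--> {q1}  [new]
{q0} --b--> {q0}  [seen]
{q0} --c--> {q0}  [seen]
{q1} --a--> ∅  [new]
{q1} --b--> {q0,q1}  [new]
{q1} --c--> {q2}  [new]
∅ --a--> ∅  [seen]
∅ --b--> ∅  [seen]
∅ --c--> ∅  [seen]
{q0,q1} --a--> {q1}  [seen]
{q0,q1} --b--> {q0,q1}  [seen]
{q0,q1} --c--> {q0,q2}  [new]
{q2} --a--> {q1}  [seen]
{q2} --b--> {q0}  [seen]
{q2} --c--> {q0,q2}  [seen]
{q0,q2} --a--> {q1}  [seen]
{q0,q2} --b--> {q0}  [seen]
{q0,q2} --c--> {q0,q2}  [seen]
Reachable DFA states: {q0}, {q1}, ∅, {q0,q1}, {q2}, {q0,q2}.
Accepting DFA states (contain an NFA accepting state): {q0}, {q1}, {q0,q1}, {q0,q2}.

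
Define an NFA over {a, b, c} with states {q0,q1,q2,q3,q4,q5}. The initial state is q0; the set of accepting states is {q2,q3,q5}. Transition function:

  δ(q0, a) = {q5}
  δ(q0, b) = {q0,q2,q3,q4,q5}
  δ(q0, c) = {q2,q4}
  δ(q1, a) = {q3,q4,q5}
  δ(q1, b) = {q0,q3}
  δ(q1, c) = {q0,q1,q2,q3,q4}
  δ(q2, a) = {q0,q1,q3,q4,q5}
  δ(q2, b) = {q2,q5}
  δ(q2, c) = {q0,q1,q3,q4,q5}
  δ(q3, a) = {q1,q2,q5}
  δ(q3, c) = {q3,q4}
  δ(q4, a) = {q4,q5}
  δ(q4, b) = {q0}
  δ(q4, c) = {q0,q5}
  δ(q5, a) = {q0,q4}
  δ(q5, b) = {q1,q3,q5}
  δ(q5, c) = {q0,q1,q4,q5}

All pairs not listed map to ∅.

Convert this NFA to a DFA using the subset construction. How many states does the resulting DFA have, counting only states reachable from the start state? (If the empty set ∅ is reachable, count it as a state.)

Start state of the DFA: {q0}.
{q0} --a--> {q5}  [new]
{q0} --b--> {q0,q2,q3,q4,q5}  [new]
{q0} --c--> {q2,q4}  [new]
{q5} --a--> {q0,q4}  [new]
{q5} --b--> {q1,q3,q5}  [new]
{q5} --c--> {q0,q1,q4,q5}  [new]
{q0,q2,q3,q4,q5} --a--> {q0,q1,q2,q3,q4,q5}  [new]
{q0,q2,q3,q4,q5} --b--> {q0,q1,q2,q3,q4,q5}  [seen]
{q0,q2,q3,q4,q5} --c--> {q0,q1,q2,q3,q4,q5}  [seen]
{q2,q4} --a--> {q0,q1,q3,q4,q5}  [new]
{q2,q4} --b--> {q0,q2,q5}  [new]
{q2,q4} --c--> {q0,q1,q3,q4,q5}  [seen]
{q0,q4} --a--> {q4,q5}  [new]
{q0,q4} --b--> {q0,q2,q3,q4,q5}  [seen]
{q0,q4} --c--> {q0,q2,q4,q5}  [new]
{q1,q3,q5} --a--> {q0,q1,q2,q3,q4,q5}  [seen]
{q1,q3,q5} --b--> {q0,q1,q3,q5}  [new]
{q1,q3,q5} --c--> {q0,q1,q2,q3,q4,q5}  [seen]
{q0,q1,q4,q5} --a--> {q0,q3,q4,q5}  [new]
{q0,q1,q4,q5} --b--> {q0,q1,q2,q3,q4,q5}  [seen]
{q0,q1,q4,q5} --c--> {q0,q1,q2,q3,q4,q5}  [seen]
{q0,q1,q2,q3,q4,q5} --a--> {q0,q1,q2,q3,q4,q5}  [seen]
{q0,q1,q2,q3,q4,q5} --b--> {q0,q1,q2,q3,q4,q5}  [seen]
{q0,q1,q2,q3,q4,q5} --c--> {q0,q1,q2,q3,q4,q5}  [seen]
{q0,q1,q3,q4,q5} --a--> {q0,q1,q2,q3,q4,q5}  [seen]
{q0,q1,q3,q4,q5} --b--> {q0,q1,q2,q3,q4,q5}  [seen]
{q0,q1,q3,q4,q5} --c--> {q0,q1,q2,q3,q4,q5}  [seen]
{q0,q2,q5} --a--> {q0,q1,q3,q4,q5}  [seen]
{q0,q2,q5} --b--> {q0,q1,q2,q3,q4,q5}  [seen]
{q0,q2,q5} --c--> {q0,q1,q2,q3,q4,q5}  [seen]
{q4,q5} --a--> {q0,q4,q5}  [new]
{q4,q5} --b--> {q0,q1,q3,q5}  [seen]
{q4,q5} --c--> {q0,q1,q4,q5}  [seen]
{q0,q2,q4,q5} --a--> {q0,q1,q3,q4,q5}  [seen]
{q0,q2,q4,q5} --b--> {q0,q1,q2,q3,q4,q5}  [seen]
{q0,q2,q4,q5} --c--> {q0,q1,q2,q3,q4,q5}  [seen]
{q0,q1,q3,q5} --a--> {q0,q1,q2,q3,q4,q5}  [seen]
{q0,q1,q3,q5} --b--> {q0,q1,q2,q3,q4,q5}  [seen]
{q0,q1,q3,q5} --c--> {q0,q1,q2,q3,q4,q5}  [seen]
{q0,q3,q4,q5} --a--> {q0,q1,q2,q4,q5}  [new]
{q0,q3,q4,q5} --b--> {q0,q1,q2,q3,q4,q5}  [seen]
{q0,q3,q4,q5} --c--> {q0,q1,q2,q3,q4,q5}  [seen]
{q0,q4,q5} --a--> {q0,q4,q5}  [seen]
{q0,q4,q5} --b--> {q0,q1,q2,q3,q4,q5}  [seen]
{q0,q4,q5} --c--> {q0,q1,q2,q4,q5}  [seen]
{q0,q1,q2,q4,q5} --a--> {q0,q1,q3,q4,q5}  [seen]
{q0,q1,q2,q4,q5} --b--> {q0,q1,q2,q3,q4,q5}  [seen]
{q0,q1,q2,q4,q5} --c--> {q0,q1,q2,q3,q4,q5}  [seen]
Reachable DFA states: {q0}, {q5}, {q0,q2,q3,q4,q5}, {q2,q4}, {q0,q4}, {q1,q3,q5}, {q0,q1,q4,q5}, {q0,q1,q2,q3,q4,q5}, {q0,q1,q3,q4,q5}, {q0,q2,q5}, {q4,q5}, {q0,q2,q4,q5}, {q0,q1,q3,q5}, {q0,q3,q4,q5}, {q0,q4,q5}, {q0,q1,q2,q4,q5}.

16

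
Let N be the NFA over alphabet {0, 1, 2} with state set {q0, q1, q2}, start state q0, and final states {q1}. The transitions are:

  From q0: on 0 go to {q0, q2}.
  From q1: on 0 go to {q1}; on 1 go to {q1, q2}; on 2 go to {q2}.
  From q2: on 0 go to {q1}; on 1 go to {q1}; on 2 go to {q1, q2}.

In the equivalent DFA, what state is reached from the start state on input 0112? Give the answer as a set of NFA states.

Start: {q0}.
δ(q0,0) = {q0, q2}.
Union: {q0, q2}.
After 0: {q0, q2}.
δ(q0,1) = ∅; δ(q2,1) = {q1}.
Union: {q1}.
After 1: {q1}.
δ(q1,1) = {q1, q2}.
Union: {q1, q2}.
After 1: {q1, q2}.
δ(q1,2) = {q2}; δ(q2,2) = {q1, q2}.
Union: {q1, q2}.
After 2: {q1, q2}.

{q1, q2}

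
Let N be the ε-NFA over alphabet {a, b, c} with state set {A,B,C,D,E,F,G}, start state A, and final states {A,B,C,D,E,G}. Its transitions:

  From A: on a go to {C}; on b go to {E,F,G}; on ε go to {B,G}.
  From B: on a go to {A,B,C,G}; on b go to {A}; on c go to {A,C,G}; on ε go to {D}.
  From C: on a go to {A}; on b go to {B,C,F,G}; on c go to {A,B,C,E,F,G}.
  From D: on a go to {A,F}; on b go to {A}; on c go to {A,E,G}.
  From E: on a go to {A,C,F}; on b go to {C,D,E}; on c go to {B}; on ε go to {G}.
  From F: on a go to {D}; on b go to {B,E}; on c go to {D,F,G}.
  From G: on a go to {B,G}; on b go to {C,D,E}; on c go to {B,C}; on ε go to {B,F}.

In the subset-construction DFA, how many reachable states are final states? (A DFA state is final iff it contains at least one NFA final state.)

Start state of the DFA: {A,B,D,F,G} (ε-closure of the NFA start).
{A,B,D,F,G} --a--> {A,B,C,D,F,G}  [new]
{A,B,D,F,G} --b--> {A,B,C,D,E,F,G}  [new]
{A,B,D,F,G} --c--> {A,B,C,D,E,F,G}  [seen]
{A,B,C,D,F,G} --a--> {A,B,C,D,F,G}  [seen]
{A,B,C,D,F,G} --b--> {A,B,C,D,E,F,G}  [seen]
{A,B,C,D,F,G} --c--> {A,B,C,D,E,F,G}  [seen]
{A,B,C,D,E,F,G} --a--> {A,B,C,D,F,G}  [seen]
{A,B,C,D,E,F,G} --b--> {A,B,C,D,E,F,G}  [seen]
{A,B,C,D,E,F,G} --c--> {A,B,C,D,E,F,G}  [seen]
Reachable DFA states: {A,B,D,F,G}, {A,B,C,D,F,G}, {A,B,C,D,E,F,G}.
Accepting DFA states (contain an NFA accepting state): {A,B,D,F,G}, {A,B,C,D,F,G}, {A,B,C,D,E,F,G}.

3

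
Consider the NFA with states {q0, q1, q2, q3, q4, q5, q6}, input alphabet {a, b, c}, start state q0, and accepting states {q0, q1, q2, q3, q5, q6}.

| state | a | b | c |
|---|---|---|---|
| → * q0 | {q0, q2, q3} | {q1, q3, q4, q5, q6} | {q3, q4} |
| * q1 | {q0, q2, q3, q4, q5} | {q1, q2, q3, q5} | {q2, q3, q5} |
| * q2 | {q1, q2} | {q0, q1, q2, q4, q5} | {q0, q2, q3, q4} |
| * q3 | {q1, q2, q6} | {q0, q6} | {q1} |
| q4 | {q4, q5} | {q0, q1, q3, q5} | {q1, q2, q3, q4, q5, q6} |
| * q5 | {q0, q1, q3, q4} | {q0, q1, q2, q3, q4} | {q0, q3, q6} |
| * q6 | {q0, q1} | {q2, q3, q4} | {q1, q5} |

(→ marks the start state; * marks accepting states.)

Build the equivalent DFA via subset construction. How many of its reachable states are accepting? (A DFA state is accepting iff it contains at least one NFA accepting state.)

11

Start state of the DFA: {q0}.
{q0} --a--> {q0, q2, q3}  [new]
{q0} --b--> {q1, q3, q4, q5, q6}  [new]
{q0} --c--> {q3, q4}  [new]
{q0, q2, q3} --a--> {q0, q1, q2, q3, q6}  [new]
{q0, q2, q3} --b--> {q0, q1, q2, q3, q4, q5, q6}  [new]
{q0, q2, q3} --c--> {q0, q1, q2, q3, q4}  [new]
{q1, q3, q4, q5, q6} --a--> {q0, q1, q2, q3, q4, q5, q6}  [seen]
{q1, q3, q4, q5, q6} --b--> {q0, q1, q2, q3, q4, q5, q6}  [seen]
{q1, q3, q4, q5, q6} --c--> {q0, q1, q2, q3, q4, q5, q6}  [seen]
{q3, q4} --a--> {q1, q2, q4, q5, q6}  [new]
{q3, q4} --b--> {q0, q1, q3, q5, q6}  [new]
{q3, q4} --c--> {q1, q2, q3, q4, q5, q6}  [new]
{q0, q1, q2, q3, q6} --a--> {q0, q1, q2, q3, q4, q5, q6}  [seen]
{q0, q1, q2, q3, q6} --b--> {q0, q1, q2, q3, q4, q5, q6}  [seen]
{q0, q1, q2, q3, q6} --c--> {q0, q1, q2, q3, q4, q5}  [new]
{q0, q1, q2, q3, q4, q5, q6} --a--> {q0, q1, q2, q3, q4, q5, q6}  [seen]
{q0, q1, q2, q3, q4, q5, q6} --b--> {q0, q1, q2, q3, q4, q5, q6}  [seen]
{q0, q1, q2, q3, q4, q5, q6} --c--> {q0, q1, q2, q3, q4, q5, q6}  [seen]
{q0, q1, q2, q3, q4} --a--> {q0, q1, q2, q3, q4, q5, q6}  [seen]
{q0, q1, q2, q3, q4} --b--> {q0, q1, q2, q3, q4, q5, q6}  [seen]
{q0, q1, q2, q3, q4} --c--> {q0, q1, q2, q3, q4, q5, q6}  [seen]
{q1, q2, q4, q5, q6} --a--> {q0, q1, q2, q3, q4, q5}  [seen]
{q1, q2, q4, q5, q6} --b--> {q0, q1, q2, q3, q4, q5}  [seen]
{q1, q2, q4, q5, q6} --c--> {q0, q1, q2, q3, q4, q5, q6}  [seen]
{q0, q1, q3, q5, q6} --a--> {q0, q1, q2, q3, q4, q5, q6}  [seen]
{q0, q1, q3, q5, q6} --b--> {q0, q1, q2, q3, q4, q5, q6}  [seen]
{q0, q1, q3, q5, q6} --c--> {q0, q1, q2, q3, q4, q5, q6}  [seen]
{q1, q2, q3, q4, q5, q6} --a--> {q0, q1, q2, q3, q4, q5, q6}  [seen]
{q1, q2, q3, q4, q5, q6} --b--> {q0, q1, q2, q3, q4, q5, q6}  [seen]
{q1, q2, q3, q4, q5, q6} --c--> {q0, q1, q2, q3, q4, q5, q6}  [seen]
{q0, q1, q2, q3, q4, q5} --a--> {q0, q1, q2, q3, q4, q5, q6}  [seen]
{q0, q1, q2, q3, q4, q5} --b--> {q0, q1, q2, q3, q4, q5, q6}  [seen]
{q0, q1, q2, q3, q4, q5} --c--> {q0, q1, q2, q3, q4, q5, q6}  [seen]
Reachable DFA states: {q0}, {q0, q2, q3}, {q1, q3, q4, q5, q6}, {q3, q4}, {q0, q1, q2, q3, q6}, {q0, q1, q2, q3, q4, q5, q6}, {q0, q1, q2, q3, q4}, {q1, q2, q4, q5, q6}, {q0, q1, q3, q5, q6}, {q1, q2, q3, q4, q5, q6}, {q0, q1, q2, q3, q4, q5}.
Accepting DFA states (contain an NFA accepting state): {q0}, {q0, q2, q3}, {q1, q3, q4, q5, q6}, {q3, q4}, {q0, q1, q2, q3, q6}, {q0, q1, q2, q3, q4, q5, q6}, {q0, q1, q2, q3, q4}, {q1, q2, q4, q5, q6}, {q0, q1, q3, q5, q6}, {q1, q2, q3, q4, q5, q6}, {q0, q1, q2, q3, q4, q5}.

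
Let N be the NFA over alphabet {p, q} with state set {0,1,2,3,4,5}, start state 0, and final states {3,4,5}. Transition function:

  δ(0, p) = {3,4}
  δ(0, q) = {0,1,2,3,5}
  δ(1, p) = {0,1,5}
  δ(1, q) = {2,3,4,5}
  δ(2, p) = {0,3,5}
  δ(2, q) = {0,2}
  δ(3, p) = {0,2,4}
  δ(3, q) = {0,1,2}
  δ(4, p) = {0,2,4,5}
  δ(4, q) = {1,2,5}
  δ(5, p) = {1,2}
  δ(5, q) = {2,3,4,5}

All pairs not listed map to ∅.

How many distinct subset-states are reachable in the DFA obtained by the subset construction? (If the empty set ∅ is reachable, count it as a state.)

6

Start state of the DFA: {0}.
{0} --p--> {3,4}  [new]
{0} --q--> {0,1,2,3,5}  [new]
{3,4} --p--> {0,2,4,5}  [new]
{3,4} --q--> {0,1,2,5}  [new]
{0,1,2,3,5} --p--> {0,1,2,3,4,5}  [new]
{0,1,2,3,5} --q--> {0,1,2,3,4,5}  [seen]
{0,2,4,5} --p--> {0,1,2,3,4,5}  [seen]
{0,2,4,5} --q--> {0,1,2,3,4,5}  [seen]
{0,1,2,5} --p--> {0,1,2,3,4,5}  [seen]
{0,1,2,5} --q--> {0,1,2,3,4,5}  [seen]
{0,1,2,3,4,5} --p--> {0,1,2,3,4,5}  [seen]
{0,1,2,3,4,5} --q--> {0,1,2,3,4,5}  [seen]
Reachable DFA states: {0}, {3,4}, {0,1,2,3,5}, {0,2,4,5}, {0,1,2,5}, {0,1,2,3,4,5}.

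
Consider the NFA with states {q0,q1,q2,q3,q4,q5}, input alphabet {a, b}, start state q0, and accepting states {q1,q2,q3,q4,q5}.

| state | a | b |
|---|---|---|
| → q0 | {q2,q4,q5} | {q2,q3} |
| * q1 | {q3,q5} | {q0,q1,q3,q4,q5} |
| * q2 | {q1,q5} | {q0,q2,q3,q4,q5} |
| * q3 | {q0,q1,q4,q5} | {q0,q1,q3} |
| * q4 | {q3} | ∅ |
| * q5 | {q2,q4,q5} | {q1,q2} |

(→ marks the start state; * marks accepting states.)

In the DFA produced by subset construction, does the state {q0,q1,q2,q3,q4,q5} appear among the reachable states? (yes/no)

yes

Start state of the DFA: {q0}.
{q0} --a--> {q2,q4,q5}  [new]
{q0} --b--> {q2,q3}  [new]
{q2,q4,q5} --a--> {q1,q2,q3,q4,q5}  [new]
{q2,q4,q5} --b--> {q0,q1,q2,q3,q4,q5}  [new]
{q2,q3} --a--> {q0,q1,q4,q5}  [new]
{q2,q3} --b--> {q0,q1,q2,q3,q4,q5}  [seen]
{q1,q2,q3,q4,q5} --a--> {q0,q1,q2,q3,q4,q5}  [seen]
{q1,q2,q3,q4,q5} --b--> {q0,q1,q2,q3,q4,q5}  [seen]
{q0,q1,q2,q3,q4,q5} --a--> {q0,q1,q2,q3,q4,q5}  [seen]
{q0,q1,q2,q3,q4,q5} --b--> {q0,q1,q2,q3,q4,q5}  [seen]
{q0,q1,q4,q5} --a--> {q2,q3,q4,q5}  [new]
{q0,q1,q4,q5} --b--> {q0,q1,q2,q3,q4,q5}  [seen]
{q2,q3,q4,q5} --a--> {q0,q1,q2,q3,q4,q5}  [seen]
{q2,q3,q4,q5} --b--> {q0,q1,q2,q3,q4,q5}  [seen]
Reachable DFA states: {q0}, {q2,q4,q5}, {q2,q3}, {q1,q2,q3,q4,q5}, {q0,q1,q2,q3,q4,q5}, {q0,q1,q4,q5}, {q2,q3,q4,q5}.
{q0,q1,q2,q3,q4,q5} is among them.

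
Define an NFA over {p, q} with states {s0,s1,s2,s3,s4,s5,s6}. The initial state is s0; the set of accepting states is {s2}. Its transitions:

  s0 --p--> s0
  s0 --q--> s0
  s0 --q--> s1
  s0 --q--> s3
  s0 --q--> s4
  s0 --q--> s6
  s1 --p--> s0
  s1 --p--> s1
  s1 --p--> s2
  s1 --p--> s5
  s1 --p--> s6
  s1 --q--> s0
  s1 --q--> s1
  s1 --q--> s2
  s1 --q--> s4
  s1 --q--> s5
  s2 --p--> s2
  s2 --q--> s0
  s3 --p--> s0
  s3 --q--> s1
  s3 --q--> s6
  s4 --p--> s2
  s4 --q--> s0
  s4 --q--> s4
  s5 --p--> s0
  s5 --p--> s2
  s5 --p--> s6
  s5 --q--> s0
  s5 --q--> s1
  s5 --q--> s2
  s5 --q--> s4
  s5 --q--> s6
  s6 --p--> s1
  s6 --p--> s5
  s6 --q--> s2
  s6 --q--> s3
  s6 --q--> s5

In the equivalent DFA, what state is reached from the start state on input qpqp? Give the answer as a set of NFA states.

{s0,s1,s2,s5,s6}

Start: {s0}.
δ(s0,q) = {s0,s1,s3,s4,s6}.
Union: {s0,s1,s3,s4,s6}.
After q: {s0,s1,s3,s4,s6}.
δ(s0,p) = {s0}; δ(s1,p) = {s0,s1,s2,s5,s6}; δ(s3,p) = {s0}; δ(s4,p) = {s2}; δ(s6,p) = {s1,s5}.
Union: {s0,s1,s2,s5,s6}.
After p: {s0,s1,s2,s5,s6}.
δ(s0,q) = {s0,s1,s3,s4,s6}; δ(s1,q) = {s0,s1,s2,s4,s5}; δ(s2,q) = {s0}; δ(s5,q) = {s0,s1,s2,s4,s6}; δ(s6,q) = {s2,s3,s5}.
Union: {s0,s1,s2,s3,s4,s5,s6}.
After q: {s0,s1,s2,s3,s4,s5,s6}.
δ(s0,p) = {s0}; δ(s1,p) = {s0,s1,s2,s5,s6}; δ(s2,p) = {s2}; δ(s3,p) = {s0}; δ(s4,p) = {s2}; δ(s5,p) = {s0,s2,s6}; δ(s6,p) = {s1,s5}.
Union: {s0,s1,s2,s5,s6}.
After p: {s0,s1,s2,s5,s6}.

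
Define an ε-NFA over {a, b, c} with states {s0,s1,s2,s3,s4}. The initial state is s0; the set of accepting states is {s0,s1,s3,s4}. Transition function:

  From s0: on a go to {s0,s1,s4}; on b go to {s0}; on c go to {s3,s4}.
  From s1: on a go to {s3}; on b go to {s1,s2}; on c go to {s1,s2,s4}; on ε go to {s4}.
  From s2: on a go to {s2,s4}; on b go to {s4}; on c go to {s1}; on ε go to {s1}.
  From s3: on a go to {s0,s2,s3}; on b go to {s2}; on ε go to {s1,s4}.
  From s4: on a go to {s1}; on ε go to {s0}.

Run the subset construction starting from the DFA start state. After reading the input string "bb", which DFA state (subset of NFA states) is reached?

{s0}

Start: {s0}.
δ(s0,b) = {s0}.
Union: {s0}.
After b: {s0}.
δ(s0,b) = {s0}.
Union: {s0}.
After b: {s0}.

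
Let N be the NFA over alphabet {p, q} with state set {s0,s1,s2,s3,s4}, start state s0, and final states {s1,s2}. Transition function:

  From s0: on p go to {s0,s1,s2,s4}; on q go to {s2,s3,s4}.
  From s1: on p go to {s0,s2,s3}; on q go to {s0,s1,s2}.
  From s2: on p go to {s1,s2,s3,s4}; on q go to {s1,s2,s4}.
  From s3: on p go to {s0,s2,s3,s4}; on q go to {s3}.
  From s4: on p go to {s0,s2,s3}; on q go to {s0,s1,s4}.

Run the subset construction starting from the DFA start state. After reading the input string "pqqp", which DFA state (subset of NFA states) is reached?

Start: {s0}.
δ(s0,p) = {s0,s1,s2,s4}.
Union: {s0,s1,s2,s4}.
After p: {s0,s1,s2,s4}.
δ(s0,q) = {s2,s3,s4}; δ(s1,q) = {s0,s1,s2}; δ(s2,q) = {s1,s2,s4}; δ(s4,q) = {s0,s1,s4}.
Union: {s0,s1,s2,s3,s4}.
After q: {s0,s1,s2,s3,s4}.
δ(s0,q) = {s2,s3,s4}; δ(s1,q) = {s0,s1,s2}; δ(s2,q) = {s1,s2,s4}; δ(s3,q) = {s3}; δ(s4,q) = {s0,s1,s4}.
Union: {s0,s1,s2,s3,s4}.
After q: {s0,s1,s2,s3,s4}.
δ(s0,p) = {s0,s1,s2,s4}; δ(s1,p) = {s0,s2,s3}; δ(s2,p) = {s1,s2,s3,s4}; δ(s3,p) = {s0,s2,s3,s4}; δ(s4,p) = {s0,s2,s3}.
Union: {s0,s1,s2,s3,s4}.
After p: {s0,s1,s2,s3,s4}.

{s0,s1,s2,s3,s4}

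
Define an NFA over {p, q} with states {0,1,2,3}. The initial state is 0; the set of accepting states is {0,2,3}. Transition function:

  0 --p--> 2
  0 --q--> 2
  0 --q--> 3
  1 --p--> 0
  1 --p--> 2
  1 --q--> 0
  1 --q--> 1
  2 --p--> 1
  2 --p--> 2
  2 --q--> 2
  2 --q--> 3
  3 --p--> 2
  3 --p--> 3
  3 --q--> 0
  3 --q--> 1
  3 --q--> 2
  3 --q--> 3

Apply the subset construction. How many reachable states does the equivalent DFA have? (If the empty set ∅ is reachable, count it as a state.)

7

Start state of the DFA: {0}.
{0} --p--> {2}  [new]
{0} --q--> {2,3}  [new]
{2} --p--> {1,2}  [new]
{2} --q--> {2,3}  [seen]
{2,3} --p--> {1,2,3}  [new]
{2,3} --q--> {0,1,2,3}  [new]
{1,2} --p--> {0,1,2}  [new]
{1,2} --q--> {0,1,2,3}  [seen]
{1,2,3} --p--> {0,1,2,3}  [seen]
{1,2,3} --q--> {0,1,2,3}  [seen]
{0,1,2,3} --p--> {0,1,2,3}  [seen]
{0,1,2,3} --q--> {0,1,2,3}  [seen]
{0,1,2} --p--> {0,1,2}  [seen]
{0,1,2} --q--> {0,1,2,3}  [seen]
Reachable DFA states: {0}, {2}, {2,3}, {1,2}, {1,2,3}, {0,1,2,3}, {0,1,2}.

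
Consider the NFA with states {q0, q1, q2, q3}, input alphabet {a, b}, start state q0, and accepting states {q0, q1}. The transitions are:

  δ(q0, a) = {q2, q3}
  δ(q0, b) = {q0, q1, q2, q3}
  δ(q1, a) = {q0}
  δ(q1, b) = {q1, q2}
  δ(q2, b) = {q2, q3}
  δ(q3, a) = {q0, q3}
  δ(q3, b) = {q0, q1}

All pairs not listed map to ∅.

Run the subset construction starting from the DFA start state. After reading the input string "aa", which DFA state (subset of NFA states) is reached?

Start: {q0}.
δ(q0,a) = {q2, q3}.
Union: {q2, q3}.
After a: {q2, q3}.
δ(q2,a) = ∅; δ(q3,a) = {q0, q3}.
Union: {q0, q3}.
After a: {q0, q3}.

{q0, q3}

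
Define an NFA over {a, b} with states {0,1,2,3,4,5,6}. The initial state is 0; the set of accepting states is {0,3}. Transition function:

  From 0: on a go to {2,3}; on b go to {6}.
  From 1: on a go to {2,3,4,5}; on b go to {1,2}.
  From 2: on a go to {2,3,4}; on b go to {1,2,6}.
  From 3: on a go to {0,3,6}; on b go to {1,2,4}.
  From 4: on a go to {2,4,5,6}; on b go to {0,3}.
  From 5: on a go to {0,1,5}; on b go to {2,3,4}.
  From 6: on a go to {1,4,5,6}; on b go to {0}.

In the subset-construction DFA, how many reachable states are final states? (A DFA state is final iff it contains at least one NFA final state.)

10

Start state of the DFA: {0}.
{0} --a--> {2,3}  [new]
{0} --b--> {6}  [new]
{2,3} --a--> {0,2,3,4,6}  [new]
{2,3} --b--> {1,2,4,6}  [new]
{6} --a--> {1,4,5,6}  [new]
{6} --b--> {0}  [seen]
{0,2,3,4,6} --a--> {0,1,2,3,4,5,6}  [new]
{0,2,3,4,6} --b--> {0,1,2,3,4,6}  [new]
{1,2,4,6} --a--> {1,2,3,4,5,6}  [new]
{1,2,4,6} --b--> {0,1,2,3,6}  [new]
{1,4,5,6} --a--> {0,1,2,3,4,5,6}  [seen]
{1,4,5,6} --b--> {0,1,2,3,4}  [new]
{0,1,2,3,4,5,6} --a--> {0,1,2,3,4,5,6}  [seen]
{0,1,2,3,4,5,6} --b--> {0,1,2,3,4,6}  [seen]
{0,1,2,3,4,6} --a--> {0,1,2,3,4,5,6}  [seen]
{0,1,2,3,4,6} --b--> {0,1,2,3,4,6}  [seen]
{1,2,3,4,5,6} --a--> {0,1,2,3,4,5,6}  [seen]
{1,2,3,4,5,6} --b--> {0,1,2,3,4,6}  [seen]
{0,1,2,3,6} --a--> {0,1,2,3,4,5,6}  [seen]
{0,1,2,3,6} --b--> {0,1,2,4,6}  [new]
{0,1,2,3,4} --a--> {0,2,3,4,5,6}  [new]
{0,1,2,3,4} --b--> {0,1,2,3,4,6}  [seen]
{0,1,2,4,6} --a--> {1,2,3,4,5,6}  [seen]
{0,1,2,4,6} --b--> {0,1,2,3,6}  [seen]
{0,2,3,4,5,6} --a--> {0,1,2,3,4,5,6}  [seen]
{0,2,3,4,5,6} --b--> {0,1,2,3,4,6}  [seen]
Reachable DFA states: {0}, {2,3}, {6}, {0,2,3,4,6}, {1,2,4,6}, {1,4,5,6}, {0,1,2,3,4,5,6}, {0,1,2,3,4,6}, {1,2,3,4,5,6}, {0,1,2,3,6}, {0,1,2,3,4}, {0,1,2,4,6}, {0,2,3,4,5,6}.
Accepting DFA states (contain an NFA accepting state): {0}, {2,3}, {0,2,3,4,6}, {0,1,2,3,4,5,6}, {0,1,2,3,4,6}, {1,2,3,4,5,6}, {0,1,2,3,6}, {0,1,2,3,4}, {0,1,2,4,6}, {0,2,3,4,5,6}.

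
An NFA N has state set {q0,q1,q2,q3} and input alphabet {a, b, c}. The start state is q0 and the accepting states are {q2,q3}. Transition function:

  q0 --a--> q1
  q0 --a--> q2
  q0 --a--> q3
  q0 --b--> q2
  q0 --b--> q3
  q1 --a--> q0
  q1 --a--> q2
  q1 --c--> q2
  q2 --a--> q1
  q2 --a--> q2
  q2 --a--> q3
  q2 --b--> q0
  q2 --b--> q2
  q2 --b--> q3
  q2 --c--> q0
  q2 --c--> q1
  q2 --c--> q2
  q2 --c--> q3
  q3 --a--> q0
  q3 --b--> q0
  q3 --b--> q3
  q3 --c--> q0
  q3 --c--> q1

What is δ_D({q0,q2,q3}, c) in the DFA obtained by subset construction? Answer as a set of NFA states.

δ(q0,c) = ∅; δ(q2,c) = {q0,q1,q2,q3}; δ(q3,c) = {q0,q1}.
Union: {q0,q1,q2,q3}.

{q0,q1,q2,q3}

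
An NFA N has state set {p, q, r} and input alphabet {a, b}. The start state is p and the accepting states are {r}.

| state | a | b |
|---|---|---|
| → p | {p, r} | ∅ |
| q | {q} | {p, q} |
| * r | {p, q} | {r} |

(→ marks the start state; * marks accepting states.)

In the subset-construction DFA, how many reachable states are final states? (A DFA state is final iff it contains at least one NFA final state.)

Start state of the DFA: {p}.
{p} --a--> {p, r}  [new]
{p} --b--> ∅  [new]
{p, r} --a--> {p, q, r}  [new]
{p, r} --b--> {r}  [new]
∅ --a--> ∅  [seen]
∅ --b--> ∅  [seen]
{p, q, r} --a--> {p, q, r}  [seen]
{p, q, r} --b--> {p, q, r}  [seen]
{r} --a--> {p, q}  [new]
{r} --b--> {r}  [seen]
{p, q} --a--> {p, q, r}  [seen]
{p, q} --b--> {p, q}  [seen]
Reachable DFA states: {p}, {p, r}, ∅, {p, q, r}, {r}, {p, q}.
Accepting DFA states (contain an NFA accepting state): {p, r}, {p, q, r}, {r}.

3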